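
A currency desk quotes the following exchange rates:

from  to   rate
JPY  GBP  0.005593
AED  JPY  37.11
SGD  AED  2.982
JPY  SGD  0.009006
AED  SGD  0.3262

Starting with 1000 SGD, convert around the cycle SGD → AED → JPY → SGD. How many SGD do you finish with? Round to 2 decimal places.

996.62

1000 SGD × 2.982 = 2982 AED
2982 AED × 37.11 = 110662.02 JPY
110662.02 JPY × 0.009006 = 996.62215212 SGD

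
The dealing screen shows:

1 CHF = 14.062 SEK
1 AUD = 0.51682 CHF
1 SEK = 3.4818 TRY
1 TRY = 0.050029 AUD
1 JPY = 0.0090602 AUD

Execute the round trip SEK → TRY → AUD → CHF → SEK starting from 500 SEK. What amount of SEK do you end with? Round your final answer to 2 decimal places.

500 SEK × 3.4818 = 1740.9 TRY
1740.9 TRY × 0.050029 = 87.0954861 AUD
87.0954861 AUD × 0.51682 = 45.012689126202 CHF
45.012689126202 CHF × 14.062 = 632.968434492652524 SEK

632.97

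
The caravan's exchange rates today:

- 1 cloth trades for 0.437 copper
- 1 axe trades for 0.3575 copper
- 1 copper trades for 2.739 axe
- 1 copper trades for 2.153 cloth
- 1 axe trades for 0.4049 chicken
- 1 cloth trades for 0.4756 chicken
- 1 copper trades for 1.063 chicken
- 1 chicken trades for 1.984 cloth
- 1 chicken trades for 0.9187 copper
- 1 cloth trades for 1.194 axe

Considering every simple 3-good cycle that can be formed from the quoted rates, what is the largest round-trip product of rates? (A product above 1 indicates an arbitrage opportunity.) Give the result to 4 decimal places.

chicken→copper→axe→chicken: 0.9187 × 2.739 × 0.4049 = 1.01886
chicken→cloth→axe→chicken: 1.984 × 1.194 × 0.4049 = 0.95917
chicken→copper→cloth→chicken: 0.9187 × 2.153 × 0.4756 = 0.94072
chicken→cloth→copper→chicken: 1.984 × 0.437 × 1.063 = 0.92163
copper→cloth→axe→copper: 2.153 × 1.194 × 0.3575 = 0.91902
Maximum is chicken→copper→axe→chicken at 1.0189; arbitrage exists.

1.0189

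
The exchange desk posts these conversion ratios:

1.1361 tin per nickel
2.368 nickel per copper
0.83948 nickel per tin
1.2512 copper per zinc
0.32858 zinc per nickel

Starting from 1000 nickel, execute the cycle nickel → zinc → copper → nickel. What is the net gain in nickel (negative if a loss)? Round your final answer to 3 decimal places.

1000 nickel × 0.32858 = 328.58 zinc
328.58 zinc × 1.2512 = 411.119296 copper
411.119296 copper × 2.368 = 973.530492928 nickel
Net change: 973.530492928 − 1000 = -26.469507072 nickel

-26.470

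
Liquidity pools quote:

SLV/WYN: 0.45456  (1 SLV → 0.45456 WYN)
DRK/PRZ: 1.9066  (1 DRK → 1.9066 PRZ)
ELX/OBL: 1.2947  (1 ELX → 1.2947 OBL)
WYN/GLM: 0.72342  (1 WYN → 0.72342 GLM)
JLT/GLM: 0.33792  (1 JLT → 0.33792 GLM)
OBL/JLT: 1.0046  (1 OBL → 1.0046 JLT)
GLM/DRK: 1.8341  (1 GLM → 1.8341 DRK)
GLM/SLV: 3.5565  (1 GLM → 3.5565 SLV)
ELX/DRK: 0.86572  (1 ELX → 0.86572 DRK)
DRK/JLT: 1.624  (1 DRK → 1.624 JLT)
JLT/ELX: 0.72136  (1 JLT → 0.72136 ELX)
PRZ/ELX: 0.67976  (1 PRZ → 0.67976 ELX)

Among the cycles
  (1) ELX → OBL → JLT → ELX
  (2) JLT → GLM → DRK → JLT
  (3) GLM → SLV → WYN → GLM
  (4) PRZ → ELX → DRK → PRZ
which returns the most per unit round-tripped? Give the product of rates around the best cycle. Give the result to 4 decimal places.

(1) 1.2947 × 1.0046 × 0.72136 = 0.93824
(2) 0.33792 × 1.8341 × 1.624 = 1.00652
(3) 3.5565 × 0.45456 × 0.72342 = 1.16951
(4) 0.67976 × 0.86572 × 1.9066 = 1.12200
Highest is cycle (3) at 1.1695 (>1, arbitrage).

1.1695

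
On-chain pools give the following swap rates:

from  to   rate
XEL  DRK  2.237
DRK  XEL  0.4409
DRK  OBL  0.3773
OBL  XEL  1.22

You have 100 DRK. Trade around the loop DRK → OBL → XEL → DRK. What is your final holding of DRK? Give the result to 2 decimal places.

100 DRK × 0.3773 = 37.73 OBL
37.73 OBL × 1.22 = 46.0306 XEL
46.0306 XEL × 2.237 = 102.9704522 DRK

102.97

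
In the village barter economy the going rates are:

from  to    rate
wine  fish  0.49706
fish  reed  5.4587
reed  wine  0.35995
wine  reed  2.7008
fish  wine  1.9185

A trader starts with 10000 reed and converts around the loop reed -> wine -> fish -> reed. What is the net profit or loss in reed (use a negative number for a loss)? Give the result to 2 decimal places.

-233.47

10000 reed × 0.35995 = 3599.5 wine
3599.5 wine × 0.49706 = 1789.16747 fish
1789.16747 fish × 5.4587 = 9766.528468489 reed
Net change: 9766.528468489 − 10000 = -233.471531511 reed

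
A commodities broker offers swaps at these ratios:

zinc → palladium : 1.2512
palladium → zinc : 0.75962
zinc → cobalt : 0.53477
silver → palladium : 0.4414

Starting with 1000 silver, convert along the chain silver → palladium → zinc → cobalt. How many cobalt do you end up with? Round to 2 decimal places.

179.31

1000 silver × 0.4414 = 441.4 palladium
441.4 palladium × 0.75962 = 335.296268 zinc
335.296268 zinc × 0.53477 = 179.30638523836 cobalt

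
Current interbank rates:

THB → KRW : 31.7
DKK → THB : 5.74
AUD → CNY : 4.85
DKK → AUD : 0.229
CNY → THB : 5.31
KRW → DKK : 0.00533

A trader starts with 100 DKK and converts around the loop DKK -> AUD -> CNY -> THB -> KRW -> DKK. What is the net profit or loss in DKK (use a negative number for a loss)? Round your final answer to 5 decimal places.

-0.35438

100 DKK × 0.229 = 22.9 AUD
22.9 AUD × 4.85 = 111.065 CNY
111.065 CNY × 5.31 = 589.75515 THB
589.75515 THB × 31.7 = 18695.238255 KRW
18695.238255 KRW × 0.00533 = 99.64561989915 DKK
Net change: 99.64561989915 − 100 = -0.35438010085 DKK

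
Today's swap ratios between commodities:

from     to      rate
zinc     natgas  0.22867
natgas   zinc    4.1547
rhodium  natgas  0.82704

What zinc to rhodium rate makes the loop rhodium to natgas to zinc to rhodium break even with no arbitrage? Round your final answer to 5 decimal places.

Known legs of the cycle: 0.82704 × 4.1547 = 3.436103088
For no arbitrage the full-cycle product must be 1, so the missing rate is 1 / 3.436103088 ≈ 0.2910274.

0.29103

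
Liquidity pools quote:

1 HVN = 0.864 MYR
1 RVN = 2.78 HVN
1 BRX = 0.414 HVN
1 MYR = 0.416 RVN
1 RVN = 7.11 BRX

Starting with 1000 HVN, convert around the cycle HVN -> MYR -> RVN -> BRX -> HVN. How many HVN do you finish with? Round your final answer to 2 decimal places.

1057.98

1000 HVN × 0.864 = 864 MYR
864 MYR × 0.416 = 359.424 RVN
359.424 RVN × 7.11 = 2555.50464 BRX
2555.50464 BRX × 0.414 = 1057.97892096 HVN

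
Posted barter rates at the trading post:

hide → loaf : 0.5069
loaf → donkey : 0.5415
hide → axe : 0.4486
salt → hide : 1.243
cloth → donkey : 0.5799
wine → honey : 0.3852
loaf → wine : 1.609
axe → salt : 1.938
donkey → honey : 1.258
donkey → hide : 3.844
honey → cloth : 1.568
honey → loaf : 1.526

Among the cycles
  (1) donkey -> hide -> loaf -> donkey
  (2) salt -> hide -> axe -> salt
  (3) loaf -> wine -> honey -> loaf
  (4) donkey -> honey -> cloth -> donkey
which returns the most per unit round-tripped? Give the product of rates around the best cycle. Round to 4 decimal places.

1.1439

(1) 3.844 × 0.5069 × 0.5415 = 1.05513
(2) 1.243 × 0.4486 × 1.938 = 1.08065
(3) 1.609 × 0.3852 × 1.526 = 0.94579
(4) 1.258 × 1.568 × 0.5799 = 1.14388
Highest is cycle (4) at 1.1439 (>1, arbitrage).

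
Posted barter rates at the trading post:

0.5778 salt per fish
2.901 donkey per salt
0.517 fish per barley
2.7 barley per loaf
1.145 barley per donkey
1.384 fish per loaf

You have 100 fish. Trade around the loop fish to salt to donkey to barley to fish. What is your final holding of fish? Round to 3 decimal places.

99.225

100 fish × 0.5778 = 57.78 salt
57.78 salt × 2.901 = 167.61978 donkey
167.61978 donkey × 1.145 = 191.9246481 barley
191.9246481 barley × 0.517 = 99.2250430677 fish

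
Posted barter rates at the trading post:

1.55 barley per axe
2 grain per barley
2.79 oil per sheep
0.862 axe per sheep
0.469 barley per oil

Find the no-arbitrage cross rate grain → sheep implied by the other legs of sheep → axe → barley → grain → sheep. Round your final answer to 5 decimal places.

Known legs of the cycle: 0.862 × 1.55 × 2 = 2.6722
For no arbitrage the full-cycle product must be 1, so the missing rate is 1 / 2.6722 ≈ 0.3742235.

0.37422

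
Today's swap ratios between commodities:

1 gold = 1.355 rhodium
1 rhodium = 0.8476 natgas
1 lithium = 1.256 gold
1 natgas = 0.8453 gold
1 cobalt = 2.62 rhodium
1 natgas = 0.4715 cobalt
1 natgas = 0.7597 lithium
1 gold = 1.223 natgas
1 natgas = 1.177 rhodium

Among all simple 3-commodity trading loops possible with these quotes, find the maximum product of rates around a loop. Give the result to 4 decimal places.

natgas→lithium→gold→natgas: 0.7597 × 1.256 × 1.223 = 1.16697
natgas→cobalt→rhodium→natgas: 0.4715 × 2.62 × 0.8476 = 1.04707
natgas→gold→rhodium→natgas: 0.8453 × 1.355 × 0.8476 = 0.97083
Maximum is natgas→lithium→gold→natgas at 1.1670; arbitrage exists.

1.1670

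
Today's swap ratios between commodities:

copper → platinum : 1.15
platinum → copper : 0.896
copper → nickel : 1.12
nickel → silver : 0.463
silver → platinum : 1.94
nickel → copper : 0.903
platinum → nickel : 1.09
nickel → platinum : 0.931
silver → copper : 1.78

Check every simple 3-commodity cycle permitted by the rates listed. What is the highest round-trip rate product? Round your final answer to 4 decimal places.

1.1319

platinum→nickel→copper→platinum: 1.09 × 0.903 × 1.15 = 1.13191
platinum→nickel→silver→platinum: 1.09 × 0.463 × 1.94 = 0.97906
platinum→copper→nickel→platinum: 0.896 × 1.12 × 0.931 = 0.93428
copper→nickel→silver→copper: 1.12 × 0.463 × 1.78 = 0.92304
Maximum is platinum→nickel→copper→platinum at 1.1319; arbitrage exists.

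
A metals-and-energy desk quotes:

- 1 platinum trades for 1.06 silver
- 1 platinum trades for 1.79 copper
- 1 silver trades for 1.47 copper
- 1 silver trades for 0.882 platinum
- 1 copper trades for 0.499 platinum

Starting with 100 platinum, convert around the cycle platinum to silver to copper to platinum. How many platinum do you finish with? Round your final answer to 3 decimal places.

77.754

100 platinum × 1.06 = 106 silver
106 silver × 1.47 = 155.82 copper
155.82 copper × 0.499 = 77.75418 platinum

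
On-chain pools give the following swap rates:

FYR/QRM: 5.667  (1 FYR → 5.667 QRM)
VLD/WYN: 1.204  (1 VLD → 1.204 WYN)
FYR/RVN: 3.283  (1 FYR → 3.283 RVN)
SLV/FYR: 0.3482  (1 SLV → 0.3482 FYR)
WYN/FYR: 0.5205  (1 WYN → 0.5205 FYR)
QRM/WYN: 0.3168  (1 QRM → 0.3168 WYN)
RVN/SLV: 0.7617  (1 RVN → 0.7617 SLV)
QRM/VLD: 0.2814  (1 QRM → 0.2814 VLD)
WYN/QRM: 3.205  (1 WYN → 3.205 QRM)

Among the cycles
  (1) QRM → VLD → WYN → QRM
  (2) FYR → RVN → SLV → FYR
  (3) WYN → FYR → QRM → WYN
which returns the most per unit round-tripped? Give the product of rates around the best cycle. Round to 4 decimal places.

1.0859

(1) 0.2814 × 1.204 × 3.205 = 1.08587
(2) 3.283 × 0.7617 × 0.3482 = 0.87073
(3) 0.5205 × 5.667 × 0.3168 = 0.93446
Highest is cycle (1) at 1.0859 (>1, arbitrage).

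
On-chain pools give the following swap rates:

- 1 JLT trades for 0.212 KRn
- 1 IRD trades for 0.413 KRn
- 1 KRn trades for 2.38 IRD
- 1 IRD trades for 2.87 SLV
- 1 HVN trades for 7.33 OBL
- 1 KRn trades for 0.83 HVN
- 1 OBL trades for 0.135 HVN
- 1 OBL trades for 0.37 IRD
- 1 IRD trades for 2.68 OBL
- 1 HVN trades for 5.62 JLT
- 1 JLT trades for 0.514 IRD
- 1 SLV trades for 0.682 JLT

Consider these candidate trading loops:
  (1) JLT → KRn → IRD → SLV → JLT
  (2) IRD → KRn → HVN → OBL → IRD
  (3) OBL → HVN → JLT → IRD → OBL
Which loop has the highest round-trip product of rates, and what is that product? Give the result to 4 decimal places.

(1) 0.212 × 2.38 × 2.87 × 0.682 = 0.98760
(2) 0.413 × 0.83 × 7.33 × 0.37 = 0.92968
(3) 0.135 × 5.62 × 0.514 × 2.68 = 1.04512
Highest is cycle (3) at 1.0451 (>1, arbitrage).

1.0451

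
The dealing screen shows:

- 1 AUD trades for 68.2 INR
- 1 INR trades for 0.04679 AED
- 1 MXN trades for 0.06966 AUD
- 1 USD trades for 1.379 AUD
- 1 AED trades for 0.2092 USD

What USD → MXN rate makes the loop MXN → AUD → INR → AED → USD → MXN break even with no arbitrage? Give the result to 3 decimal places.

Known legs of the cycle: 0.06966 × 68.2 × 0.04679 × 0.2092 = 0.046503171236016
For no arbitrage the full-cycle product must be 1, so the missing rate is 1 / 0.046503171236016 ≈ 21.50391.

21.504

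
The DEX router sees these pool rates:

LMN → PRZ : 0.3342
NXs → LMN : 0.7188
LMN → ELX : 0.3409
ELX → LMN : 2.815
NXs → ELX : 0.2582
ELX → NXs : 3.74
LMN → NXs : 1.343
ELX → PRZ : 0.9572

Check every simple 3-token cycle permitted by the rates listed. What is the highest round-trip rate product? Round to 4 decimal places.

LMN→NXs→ELX→LMN: 1.343 × 0.2582 × 2.815 = 0.97614
LMN→ELX→NXs→LMN: 0.3409 × 3.74 × 0.7188 = 0.91645
Maximum is LMN→NXs→ELX→LMN at 0.9761; no arbitrage — every cycle loses value.

0.9761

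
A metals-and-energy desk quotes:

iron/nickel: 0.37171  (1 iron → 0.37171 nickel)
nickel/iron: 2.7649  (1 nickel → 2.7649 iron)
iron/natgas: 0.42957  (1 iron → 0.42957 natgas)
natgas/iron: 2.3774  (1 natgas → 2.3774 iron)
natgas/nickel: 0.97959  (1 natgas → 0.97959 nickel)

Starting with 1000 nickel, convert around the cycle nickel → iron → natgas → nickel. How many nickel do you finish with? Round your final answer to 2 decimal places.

1000 nickel × 2.7649 = 2764.9 iron
2764.9 iron × 0.42957 = 1187.718093 natgas
1187.718093 natgas × 0.97959 = 1163.47676672187 nickel

1163.48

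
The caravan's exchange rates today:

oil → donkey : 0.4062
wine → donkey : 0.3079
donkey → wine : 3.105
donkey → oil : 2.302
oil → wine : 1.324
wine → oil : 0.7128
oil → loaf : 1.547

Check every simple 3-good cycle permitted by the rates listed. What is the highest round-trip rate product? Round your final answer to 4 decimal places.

oil→wine→donkey→oil: 1.324 × 0.3079 × 2.302 = 0.93843
oil→donkey→wine→oil: 0.4062 × 3.105 × 0.7128 = 0.89902
Maximum is oil→wine→donkey→oil at 0.9384; no arbitrage — every cycle loses value.

0.9384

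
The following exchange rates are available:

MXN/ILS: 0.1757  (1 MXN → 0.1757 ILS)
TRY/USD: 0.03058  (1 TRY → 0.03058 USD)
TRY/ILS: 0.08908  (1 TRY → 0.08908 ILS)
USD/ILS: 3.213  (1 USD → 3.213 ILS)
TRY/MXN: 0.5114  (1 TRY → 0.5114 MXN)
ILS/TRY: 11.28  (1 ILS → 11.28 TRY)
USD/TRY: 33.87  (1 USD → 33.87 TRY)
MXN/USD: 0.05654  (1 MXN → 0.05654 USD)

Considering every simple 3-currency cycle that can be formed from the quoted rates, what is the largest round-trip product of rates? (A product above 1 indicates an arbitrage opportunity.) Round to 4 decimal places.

USD→ILS→TRY→USD: 3.213 × 11.28 × 0.03058 = 1.10830
MXN→ILS→TRY→MXN: 0.1757 × 11.28 × 0.5114 = 1.01354
MXN→USD→TRY→MXN: 0.05654 × 33.87 × 0.5114 = 0.97934
Maximum is USD→ILS→TRY→USD at 1.1083; arbitrage exists.

1.1083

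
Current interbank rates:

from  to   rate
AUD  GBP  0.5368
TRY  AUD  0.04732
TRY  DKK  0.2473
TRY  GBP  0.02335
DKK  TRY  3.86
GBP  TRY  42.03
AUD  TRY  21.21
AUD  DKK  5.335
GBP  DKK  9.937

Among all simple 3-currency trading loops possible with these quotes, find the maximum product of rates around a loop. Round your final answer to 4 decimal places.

TRY→AUD→GBP→TRY: 0.04732 × 0.5368 × 42.03 = 1.06762
TRY→AUD→DKK→TRY: 0.04732 × 5.335 × 3.86 = 0.97447
TRY→GBP→DKK→TRY: 0.02335 × 9.937 × 3.86 = 0.89563
Maximum is TRY→AUD→GBP→TRY at 1.0676; arbitrage exists.

1.0676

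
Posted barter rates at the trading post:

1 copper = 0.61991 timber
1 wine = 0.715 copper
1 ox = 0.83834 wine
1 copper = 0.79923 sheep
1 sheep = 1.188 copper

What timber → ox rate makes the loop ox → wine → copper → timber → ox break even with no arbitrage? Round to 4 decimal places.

2.6912

Known legs of the cycle: 0.83834 × 0.715 × 0.61991 = 0.371582174821
For no arbitrage the full-cycle product must be 1, so the missing rate is 1 / 0.371582174821 ≈ 2.691195.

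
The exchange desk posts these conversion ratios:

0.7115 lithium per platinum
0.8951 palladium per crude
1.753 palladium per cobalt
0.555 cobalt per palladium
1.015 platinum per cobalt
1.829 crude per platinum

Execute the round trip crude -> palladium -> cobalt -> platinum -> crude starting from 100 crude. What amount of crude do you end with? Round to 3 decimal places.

92.224

100 crude × 0.8951 = 89.51 palladium
89.51 palladium × 0.555 = 49.67805 cobalt
49.67805 cobalt × 1.015 = 50.42322075 platinum
50.42322075 platinum × 1.829 = 92.22407075175 crude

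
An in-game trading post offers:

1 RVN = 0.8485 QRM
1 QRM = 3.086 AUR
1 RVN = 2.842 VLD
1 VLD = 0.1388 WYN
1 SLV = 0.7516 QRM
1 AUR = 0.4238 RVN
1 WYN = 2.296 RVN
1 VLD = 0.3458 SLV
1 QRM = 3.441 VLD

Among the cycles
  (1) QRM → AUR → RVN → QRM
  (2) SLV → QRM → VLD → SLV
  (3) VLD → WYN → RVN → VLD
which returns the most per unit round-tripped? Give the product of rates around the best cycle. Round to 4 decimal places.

(1) 3.086 × 0.4238 × 0.8485 = 1.10971
(2) 0.7516 × 3.441 × 0.3458 = 0.89433
(3) 0.1388 × 2.296 × 2.842 = 0.90570
Highest is cycle (1) at 1.1097 (>1, arbitrage).

1.1097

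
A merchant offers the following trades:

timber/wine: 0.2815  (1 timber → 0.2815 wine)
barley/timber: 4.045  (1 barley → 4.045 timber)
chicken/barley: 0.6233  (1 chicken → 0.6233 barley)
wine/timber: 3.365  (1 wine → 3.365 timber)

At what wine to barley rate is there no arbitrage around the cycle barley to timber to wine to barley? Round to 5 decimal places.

0.87822

Known legs of the cycle: 4.045 × 0.2815 = 1.1386675
For no arbitrage the full-cycle product must be 1, so the missing rate is 1 / 1.1386675 ≈ 0.8782195.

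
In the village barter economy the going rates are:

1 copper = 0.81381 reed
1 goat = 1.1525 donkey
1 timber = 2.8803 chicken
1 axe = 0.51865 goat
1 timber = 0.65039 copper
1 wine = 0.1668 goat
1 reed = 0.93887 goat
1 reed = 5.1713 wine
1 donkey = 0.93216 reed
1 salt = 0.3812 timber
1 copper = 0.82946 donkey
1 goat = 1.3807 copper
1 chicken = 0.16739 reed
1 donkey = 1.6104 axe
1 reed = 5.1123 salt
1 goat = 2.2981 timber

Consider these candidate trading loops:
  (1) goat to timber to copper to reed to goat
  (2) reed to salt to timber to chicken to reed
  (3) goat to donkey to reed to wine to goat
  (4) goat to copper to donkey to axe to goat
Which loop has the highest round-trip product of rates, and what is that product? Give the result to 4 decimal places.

(1) 2.2981 × 0.65039 × 0.81381 × 0.93887 = 1.14201
(2) 5.1123 × 0.3812 × 2.8803 × 0.16739 = 0.93959
(3) 1.1525 × 0.93216 × 5.1713 × 0.1668 = 0.92667
(4) 1.3807 × 0.82946 × 1.6104 × 0.51865 = 0.95654
Highest is cycle (1) at 1.1420 (>1, arbitrage).

1.1420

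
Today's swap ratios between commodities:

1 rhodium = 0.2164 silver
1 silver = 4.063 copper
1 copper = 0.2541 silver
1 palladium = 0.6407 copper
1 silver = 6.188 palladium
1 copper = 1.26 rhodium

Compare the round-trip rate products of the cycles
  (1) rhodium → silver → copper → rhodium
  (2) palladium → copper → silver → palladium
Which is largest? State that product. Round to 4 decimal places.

(1) 0.2164 × 4.063 × 1.26 = 1.10783
(2) 0.6407 × 0.2541 × 6.188 = 1.00742
Highest is cycle (1) at 1.1078 (>1, arbitrage).

1.1078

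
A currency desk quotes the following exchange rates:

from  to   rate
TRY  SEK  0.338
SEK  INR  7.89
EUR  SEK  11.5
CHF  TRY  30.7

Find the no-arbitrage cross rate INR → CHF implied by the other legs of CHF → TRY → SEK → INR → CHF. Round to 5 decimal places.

Known legs of the cycle: 30.7 × 0.338 × 7.89 = 81.871374
For no arbitrage the full-cycle product must be 1, so the missing rate is 1 / 81.871374 ≈ 0.0122143.

0.01221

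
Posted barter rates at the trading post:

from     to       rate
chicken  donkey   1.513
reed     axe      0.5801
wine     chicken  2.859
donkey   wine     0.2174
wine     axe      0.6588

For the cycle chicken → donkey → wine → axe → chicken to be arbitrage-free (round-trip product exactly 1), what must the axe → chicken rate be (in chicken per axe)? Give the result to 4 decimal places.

4.6147

Known legs of the cycle: 1.513 × 0.2174 × 0.6588 = 0.21669658056
For no arbitrage the full-cycle product must be 1, so the missing rate is 1 / 0.21669658056 ≈ 4.614747.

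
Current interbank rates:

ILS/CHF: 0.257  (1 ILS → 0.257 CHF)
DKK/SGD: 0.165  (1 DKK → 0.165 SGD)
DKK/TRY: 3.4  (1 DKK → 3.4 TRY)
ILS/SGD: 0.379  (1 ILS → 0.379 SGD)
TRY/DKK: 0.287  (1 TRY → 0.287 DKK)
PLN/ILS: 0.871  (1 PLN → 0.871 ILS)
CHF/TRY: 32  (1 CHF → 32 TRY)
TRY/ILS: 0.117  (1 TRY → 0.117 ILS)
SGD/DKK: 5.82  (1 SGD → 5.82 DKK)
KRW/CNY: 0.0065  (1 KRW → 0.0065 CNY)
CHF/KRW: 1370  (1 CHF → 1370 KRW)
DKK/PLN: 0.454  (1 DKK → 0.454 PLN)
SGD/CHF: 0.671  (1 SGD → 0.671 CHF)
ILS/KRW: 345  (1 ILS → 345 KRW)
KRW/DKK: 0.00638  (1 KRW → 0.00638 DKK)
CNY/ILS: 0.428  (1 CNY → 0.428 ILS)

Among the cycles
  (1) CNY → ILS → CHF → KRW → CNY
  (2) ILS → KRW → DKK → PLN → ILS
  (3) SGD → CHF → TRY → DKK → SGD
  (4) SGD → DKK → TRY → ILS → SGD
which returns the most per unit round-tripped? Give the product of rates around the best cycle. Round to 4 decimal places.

(1) 0.428 × 0.257 × 1370 × 0.0065 = 0.97951
(2) 345 × 0.00638 × 0.454 × 0.871 = 0.87039
(3) 0.671 × 32 × 0.287 × 0.165 = 1.01681
(4) 5.82 × 3.4 × 0.117 × 0.379 = 0.87746
Highest is cycle (3) at 1.0168 (>1, arbitrage).

1.0168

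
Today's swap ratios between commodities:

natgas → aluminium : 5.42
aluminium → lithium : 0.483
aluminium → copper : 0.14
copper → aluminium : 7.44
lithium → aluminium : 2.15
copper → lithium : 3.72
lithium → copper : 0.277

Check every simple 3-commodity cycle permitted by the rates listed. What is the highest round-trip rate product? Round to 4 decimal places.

copper→lithium→aluminium→copper: 3.72 × 2.15 × 0.14 = 1.11972
copper→aluminium→lithium→copper: 7.44 × 0.483 × 0.277 = 0.99541
Maximum is copper→lithium→aluminium→copper at 1.1197; arbitrage exists.

1.1197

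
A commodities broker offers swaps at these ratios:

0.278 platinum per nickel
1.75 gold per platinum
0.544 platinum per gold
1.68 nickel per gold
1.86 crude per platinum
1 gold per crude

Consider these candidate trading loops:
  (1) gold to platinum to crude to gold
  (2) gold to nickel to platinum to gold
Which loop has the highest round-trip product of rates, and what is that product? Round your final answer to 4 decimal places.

(1) 0.544 × 1.86 × 1 = 1.01184
(2) 1.68 × 0.278 × 1.75 = 0.81732
Highest is cycle (1) at 1.0118 (>1, arbitrage).

1.0118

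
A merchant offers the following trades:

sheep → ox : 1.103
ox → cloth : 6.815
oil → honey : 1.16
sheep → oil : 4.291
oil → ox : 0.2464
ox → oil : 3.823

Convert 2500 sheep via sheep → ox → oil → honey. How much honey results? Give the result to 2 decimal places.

2500 sheep × 1.103 = 2757.5 ox
2757.5 ox × 3.823 = 10541.9225 oil
10541.9225 oil × 1.16 = 12228.6301 honey

12228.63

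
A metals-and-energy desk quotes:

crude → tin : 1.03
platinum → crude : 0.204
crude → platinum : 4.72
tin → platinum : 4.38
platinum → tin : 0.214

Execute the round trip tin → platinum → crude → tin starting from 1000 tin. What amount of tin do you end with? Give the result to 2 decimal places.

1000 tin × 4.38 = 4380 platinum
4380 platinum × 0.204 = 893.52 crude
893.52 crude × 1.03 = 920.3256 tin

920.33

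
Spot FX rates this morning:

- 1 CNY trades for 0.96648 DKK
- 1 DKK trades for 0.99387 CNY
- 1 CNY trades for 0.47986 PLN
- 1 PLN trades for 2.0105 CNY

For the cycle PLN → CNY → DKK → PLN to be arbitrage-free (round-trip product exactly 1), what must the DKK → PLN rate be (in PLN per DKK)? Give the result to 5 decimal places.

0.51464

Known legs of the cycle: 2.0105 × 0.96648 = 1.94310804
For no arbitrage the full-cycle product must be 1, so the missing rate is 1 / 1.94310804 ≈ 0.5146394.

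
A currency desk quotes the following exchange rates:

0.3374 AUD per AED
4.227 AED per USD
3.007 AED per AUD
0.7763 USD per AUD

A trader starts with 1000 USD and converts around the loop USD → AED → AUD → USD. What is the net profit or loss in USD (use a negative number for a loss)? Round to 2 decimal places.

107.15

1000 USD × 4.227 = 4227 AED
4227 AED × 0.3374 = 1426.1898 AUD
1426.1898 AUD × 0.7763 = 1107.15114174 USD
Net change: 1107.15114174 − 1000 = 107.15114174 USD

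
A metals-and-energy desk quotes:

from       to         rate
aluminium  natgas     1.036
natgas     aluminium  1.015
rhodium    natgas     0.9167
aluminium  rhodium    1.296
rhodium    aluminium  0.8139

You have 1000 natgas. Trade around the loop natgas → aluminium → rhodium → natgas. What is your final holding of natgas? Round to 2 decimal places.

1205.86

1000 natgas × 1.015 = 1015 aluminium
1015 aluminium × 1.296 = 1315.44 rhodium
1315.44 rhodium × 0.9167 = 1205.863848 natgas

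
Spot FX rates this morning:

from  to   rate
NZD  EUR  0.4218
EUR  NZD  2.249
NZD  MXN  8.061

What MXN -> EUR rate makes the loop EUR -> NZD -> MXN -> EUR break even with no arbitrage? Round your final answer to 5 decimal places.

Known legs of the cycle: 2.249 × 8.061 = 18.129189
For no arbitrage the full-cycle product must be 1, so the missing rate is 1 / 18.129189 ≈ 0.0551597.

0.05516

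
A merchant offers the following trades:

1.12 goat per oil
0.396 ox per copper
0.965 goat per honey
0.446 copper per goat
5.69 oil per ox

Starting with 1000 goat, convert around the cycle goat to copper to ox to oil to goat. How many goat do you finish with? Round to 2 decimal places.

1000 goat × 0.446 = 446 copper
446 copper × 0.396 = 176.616 ox
176.616 ox × 5.69 = 1004.94504 oil
1004.94504 oil × 1.12 = 1125.5384448 goat

1125.54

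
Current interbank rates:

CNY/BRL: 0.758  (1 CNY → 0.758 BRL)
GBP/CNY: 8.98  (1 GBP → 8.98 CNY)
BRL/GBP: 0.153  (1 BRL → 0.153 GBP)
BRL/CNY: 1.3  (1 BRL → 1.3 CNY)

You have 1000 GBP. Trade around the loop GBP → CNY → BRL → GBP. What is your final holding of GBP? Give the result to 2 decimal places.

1000 GBP × 8.98 = 8980 CNY
8980 CNY × 0.758 = 6806.84 BRL
6806.84 BRL × 0.153 = 1041.44652 GBP

1041.45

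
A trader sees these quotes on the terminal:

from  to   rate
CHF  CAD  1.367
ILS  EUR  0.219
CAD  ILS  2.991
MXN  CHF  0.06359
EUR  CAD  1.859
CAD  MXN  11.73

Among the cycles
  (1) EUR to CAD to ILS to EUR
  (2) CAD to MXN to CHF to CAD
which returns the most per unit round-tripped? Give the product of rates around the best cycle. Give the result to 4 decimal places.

(1) 1.859 × 2.991 × 0.219 = 1.21770
(2) 11.73 × 0.06359 × 1.367 = 1.01966
Highest is cycle (1) at 1.2177 (>1, arbitrage).

1.2177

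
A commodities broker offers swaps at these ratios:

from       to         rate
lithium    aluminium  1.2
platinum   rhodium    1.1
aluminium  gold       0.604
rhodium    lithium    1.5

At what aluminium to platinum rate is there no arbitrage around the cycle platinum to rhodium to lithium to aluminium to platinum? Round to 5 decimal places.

0.50505

Known legs of the cycle: 1.1 × 1.5 × 1.2 = 1.98
For no arbitrage the full-cycle product must be 1, so the missing rate is 1 / 1.98 ≈ 0.5050505.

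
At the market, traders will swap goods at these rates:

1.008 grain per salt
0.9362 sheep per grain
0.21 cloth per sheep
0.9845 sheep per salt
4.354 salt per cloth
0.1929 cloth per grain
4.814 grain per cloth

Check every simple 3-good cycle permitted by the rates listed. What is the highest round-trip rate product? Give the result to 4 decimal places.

0.9464

sheep→cloth→grain→sheep: 0.21 × 4.814 × 0.9362 = 0.94644
sheep→cloth→salt→sheep: 0.21 × 4.354 × 0.9845 = 0.90017
cloth→salt→grain→cloth: 4.354 × 1.008 × 0.1929 = 0.84661
Maximum is sheep→cloth→grain→sheep at 0.9464; no arbitrage — every cycle loses value.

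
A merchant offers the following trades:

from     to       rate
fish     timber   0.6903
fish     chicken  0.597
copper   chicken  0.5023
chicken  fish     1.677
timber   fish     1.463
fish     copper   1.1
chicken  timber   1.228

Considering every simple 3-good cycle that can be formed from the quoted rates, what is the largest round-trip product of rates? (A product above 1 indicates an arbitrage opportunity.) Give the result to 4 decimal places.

1.0725

fish→chicken→timber→fish: 0.597 × 1.228 × 1.463 = 1.07255
fish→copper→chicken→fish: 1.1 × 0.5023 × 1.677 = 0.92659
Maximum is fish→chicken→timber→fish at 1.0725; arbitrage exists.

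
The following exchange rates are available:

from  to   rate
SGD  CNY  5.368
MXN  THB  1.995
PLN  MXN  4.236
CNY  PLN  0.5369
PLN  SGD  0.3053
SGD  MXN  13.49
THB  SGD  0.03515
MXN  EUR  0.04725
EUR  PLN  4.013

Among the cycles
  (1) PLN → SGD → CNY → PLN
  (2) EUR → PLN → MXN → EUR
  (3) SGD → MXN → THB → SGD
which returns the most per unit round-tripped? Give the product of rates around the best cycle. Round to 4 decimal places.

(1) 0.3053 × 5.368 × 0.5369 = 0.87990
(2) 4.013 × 4.236 × 0.04725 = 0.80321
(3) 13.49 × 1.995 × 0.03515 = 0.94598
Highest is cycle (3) at 0.9460 (≤1, no arbitrage).

0.9460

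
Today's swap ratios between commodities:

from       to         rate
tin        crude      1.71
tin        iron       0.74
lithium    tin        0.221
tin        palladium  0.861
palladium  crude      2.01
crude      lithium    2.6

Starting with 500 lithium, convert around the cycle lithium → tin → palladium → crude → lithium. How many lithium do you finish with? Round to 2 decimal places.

497.20

500 lithium × 0.221 = 110.5 tin
110.5 tin × 0.861 = 95.1405 palladium
95.1405 palladium × 2.01 = 191.232405 crude
191.232405 crude × 2.6 = 497.204253 lithium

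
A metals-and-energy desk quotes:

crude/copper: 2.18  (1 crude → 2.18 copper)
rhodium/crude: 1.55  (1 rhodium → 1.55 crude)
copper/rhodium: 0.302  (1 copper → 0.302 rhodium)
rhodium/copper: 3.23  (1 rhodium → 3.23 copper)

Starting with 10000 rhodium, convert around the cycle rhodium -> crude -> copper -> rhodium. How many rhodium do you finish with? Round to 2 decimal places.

10000 rhodium × 1.55 = 15500 crude
15500 crude × 2.18 = 33790 copper
33790 copper × 0.302 = 10204.58 rhodium

10204.58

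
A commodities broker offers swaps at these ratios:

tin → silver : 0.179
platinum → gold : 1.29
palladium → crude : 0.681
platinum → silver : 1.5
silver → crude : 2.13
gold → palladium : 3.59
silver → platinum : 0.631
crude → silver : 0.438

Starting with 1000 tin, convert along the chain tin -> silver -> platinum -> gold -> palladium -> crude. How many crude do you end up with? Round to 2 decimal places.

356.22

1000 tin × 0.179 = 179 silver
179 silver × 0.631 = 112.949 platinum
112.949 platinum × 1.29 = 145.70421 gold
145.70421 gold × 3.59 = 523.0781139 palladium
523.0781139 palladium × 0.681 = 356.2161955659 crude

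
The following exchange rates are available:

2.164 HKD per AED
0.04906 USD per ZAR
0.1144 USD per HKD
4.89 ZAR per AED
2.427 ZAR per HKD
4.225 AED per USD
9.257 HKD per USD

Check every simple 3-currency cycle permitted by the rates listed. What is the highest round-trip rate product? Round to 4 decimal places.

HKD→ZAR→USD→HKD: 2.427 × 0.04906 × 9.257 = 1.10222
HKD→USD→AED→HKD: 0.1144 × 4.225 × 2.164 = 1.04595
AED→ZAR→USD→AED: 4.89 × 0.04906 × 4.225 = 1.01359
Maximum is HKD→ZAR→USD→HKD at 1.1022; arbitrage exists.

1.1022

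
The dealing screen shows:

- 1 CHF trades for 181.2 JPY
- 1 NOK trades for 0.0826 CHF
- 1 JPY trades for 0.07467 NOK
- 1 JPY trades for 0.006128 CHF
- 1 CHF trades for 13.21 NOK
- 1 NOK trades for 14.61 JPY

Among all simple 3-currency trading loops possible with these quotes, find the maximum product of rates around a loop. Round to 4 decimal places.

CHF→NOK→JPY→CHF: 13.21 × 14.61 × 0.006128 = 1.18269
CHF→JPY→NOK→CHF: 181.2 × 0.07467 × 0.0826 = 1.11759
Maximum is CHF→NOK→JPY→CHF at 1.1827; arbitrage exists.

1.1827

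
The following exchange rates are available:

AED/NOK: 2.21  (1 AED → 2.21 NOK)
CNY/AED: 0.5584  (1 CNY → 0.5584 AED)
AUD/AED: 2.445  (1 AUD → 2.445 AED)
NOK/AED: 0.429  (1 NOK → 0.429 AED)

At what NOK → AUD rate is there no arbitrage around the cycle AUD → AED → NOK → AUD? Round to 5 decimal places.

0.18507

Known legs of the cycle: 2.445 × 2.21 = 5.40345
For no arbitrage the full-cycle product must be 1, so the missing rate is 1 / 5.40345 ≈ 0.1850669.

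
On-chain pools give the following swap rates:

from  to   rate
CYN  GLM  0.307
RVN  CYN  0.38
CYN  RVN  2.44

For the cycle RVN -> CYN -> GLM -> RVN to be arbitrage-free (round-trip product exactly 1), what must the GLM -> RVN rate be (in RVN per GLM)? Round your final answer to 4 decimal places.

8.5719

Known legs of the cycle: 0.38 × 0.307 = 0.11666
For no arbitrage the full-cycle product must be 1, so the missing rate is 1 / 0.11666 ≈ 8.571918.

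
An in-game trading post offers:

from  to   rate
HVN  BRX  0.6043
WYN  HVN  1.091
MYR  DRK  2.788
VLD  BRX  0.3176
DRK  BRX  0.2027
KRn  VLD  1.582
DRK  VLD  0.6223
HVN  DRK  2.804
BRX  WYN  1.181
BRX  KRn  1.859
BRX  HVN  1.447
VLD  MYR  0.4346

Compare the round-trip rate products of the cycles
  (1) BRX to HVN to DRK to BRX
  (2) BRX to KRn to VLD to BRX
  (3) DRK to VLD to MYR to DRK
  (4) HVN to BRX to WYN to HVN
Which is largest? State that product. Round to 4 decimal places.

(1) 1.447 × 2.804 × 0.2027 = 0.82243
(2) 1.859 × 1.582 × 0.3176 = 0.93404
(3) 0.6223 × 0.4346 × 2.788 = 0.75402
(4) 0.6043 × 1.181 × 1.091 = 0.77862
Highest is cycle (2) at 0.9340 (≤1, no arbitrage).

0.9340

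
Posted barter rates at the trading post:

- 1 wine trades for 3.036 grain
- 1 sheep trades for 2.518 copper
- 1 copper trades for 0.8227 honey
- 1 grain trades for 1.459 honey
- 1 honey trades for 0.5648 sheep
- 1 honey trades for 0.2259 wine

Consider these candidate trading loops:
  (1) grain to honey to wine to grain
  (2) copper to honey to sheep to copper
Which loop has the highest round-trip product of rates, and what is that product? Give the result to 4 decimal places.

(1) 1.459 × 0.2259 × 3.036 = 1.00063
(2) 0.8227 × 0.5648 × 2.518 = 1.17002
Highest is cycle (2) at 1.1700 (>1, arbitrage).

1.1700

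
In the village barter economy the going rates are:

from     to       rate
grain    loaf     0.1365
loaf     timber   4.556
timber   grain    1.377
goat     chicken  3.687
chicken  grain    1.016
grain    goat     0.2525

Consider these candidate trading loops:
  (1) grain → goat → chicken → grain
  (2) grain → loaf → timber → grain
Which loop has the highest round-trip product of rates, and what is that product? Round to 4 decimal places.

(1) 0.2525 × 3.687 × 1.016 = 0.94586
(2) 0.1365 × 4.556 × 1.377 = 0.85635
Highest is cycle (1) at 0.9459 (≤1, no arbitrage).

0.9459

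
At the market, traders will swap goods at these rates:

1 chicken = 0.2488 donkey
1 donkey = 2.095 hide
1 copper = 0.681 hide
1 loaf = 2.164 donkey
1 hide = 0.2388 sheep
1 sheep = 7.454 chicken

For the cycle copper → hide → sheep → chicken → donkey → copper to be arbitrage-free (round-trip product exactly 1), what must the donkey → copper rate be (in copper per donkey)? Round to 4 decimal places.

3.3157

Known legs of the cycle: 0.681 × 0.2388 × 7.454 × 0.2488 = 0.30159295937856
For no arbitrage the full-cycle product must be 1, so the missing rate is 1 / 0.30159295937856 ≈ 3.315727.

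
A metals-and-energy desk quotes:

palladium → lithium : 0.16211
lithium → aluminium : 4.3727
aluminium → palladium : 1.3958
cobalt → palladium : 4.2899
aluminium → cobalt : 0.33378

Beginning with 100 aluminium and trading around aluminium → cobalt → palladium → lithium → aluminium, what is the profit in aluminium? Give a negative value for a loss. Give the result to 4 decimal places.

100 aluminium × 0.33378 = 33.378 cobalt
33.378 cobalt × 4.2899 = 143.1882822 palladium
143.1882822 palladium × 0.16211 = 23.212252427442 lithium
23.212252427442 lithium × 4.3727 = 101.5002161894756334 aluminium
Net change: 101.5002161894756334 − 100 = 1.5002161894756334 aluminium

1.5002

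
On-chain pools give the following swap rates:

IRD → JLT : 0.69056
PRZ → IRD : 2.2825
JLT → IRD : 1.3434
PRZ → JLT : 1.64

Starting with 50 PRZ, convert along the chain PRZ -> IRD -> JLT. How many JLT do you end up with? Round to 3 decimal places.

50 PRZ × 2.2825 = 114.125 IRD
114.125 IRD × 0.69056 = 78.81016 JLT

78.810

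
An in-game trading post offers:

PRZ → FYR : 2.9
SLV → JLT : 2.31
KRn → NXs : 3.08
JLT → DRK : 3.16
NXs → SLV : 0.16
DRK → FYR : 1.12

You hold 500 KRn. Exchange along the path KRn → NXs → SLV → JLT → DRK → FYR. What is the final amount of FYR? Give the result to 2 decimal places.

2014.46

500 KRn × 3.08 = 1540 NXs
1540 NXs × 0.16 = 246.4 SLV
246.4 SLV × 2.31 = 569.184 JLT
569.184 JLT × 3.16 = 1798.62144 DRK
1798.62144 DRK × 1.12 = 2014.4560128 FYR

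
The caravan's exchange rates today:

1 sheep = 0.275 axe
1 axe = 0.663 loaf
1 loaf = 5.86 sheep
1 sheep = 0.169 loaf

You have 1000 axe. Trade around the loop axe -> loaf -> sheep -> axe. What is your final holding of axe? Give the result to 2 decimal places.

1000 axe × 0.663 = 663 loaf
663 loaf × 5.86 = 3885.18 sheep
3885.18 sheep × 0.275 = 1068.4245 axe

1068.42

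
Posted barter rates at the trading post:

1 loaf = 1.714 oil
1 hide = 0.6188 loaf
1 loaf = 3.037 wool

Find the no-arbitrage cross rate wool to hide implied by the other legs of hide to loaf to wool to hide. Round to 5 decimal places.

0.53211

Known legs of the cycle: 0.6188 × 3.037 = 1.8792956
For no arbitrage the full-cycle product must be 1, so the missing rate is 1 / 1.8792956 ≈ 0.5321143.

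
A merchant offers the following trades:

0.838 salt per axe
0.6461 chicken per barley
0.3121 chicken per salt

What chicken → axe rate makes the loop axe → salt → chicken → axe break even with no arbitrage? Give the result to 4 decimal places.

3.8235

Known legs of the cycle: 0.838 × 0.3121 = 0.2615398
For no arbitrage the full-cycle product must be 1, so the missing rate is 1 / 0.2615398 ≈ 3.823510.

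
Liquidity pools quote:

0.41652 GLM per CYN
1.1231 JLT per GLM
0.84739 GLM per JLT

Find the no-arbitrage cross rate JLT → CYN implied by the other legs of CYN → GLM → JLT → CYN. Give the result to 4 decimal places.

Known legs of the cycle: 0.41652 × 1.1231 = 0.467793612
For no arbitrage the full-cycle product must be 1, so the missing rate is 1 / 0.467793612 ≈ 2.137695.

2.1377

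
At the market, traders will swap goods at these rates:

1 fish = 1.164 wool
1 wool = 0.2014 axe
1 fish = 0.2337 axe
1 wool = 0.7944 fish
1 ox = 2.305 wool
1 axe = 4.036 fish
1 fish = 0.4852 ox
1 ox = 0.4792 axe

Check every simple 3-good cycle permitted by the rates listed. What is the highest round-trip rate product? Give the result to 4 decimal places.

0.9462

wool→axe→fish→wool: 0.2014 × 4.036 × 1.164 = 0.94616
ox→axe→fish→ox: 0.4792 × 4.036 × 0.4852 = 0.93840
ox→wool→fish→ox: 2.305 × 0.7944 × 0.4852 = 0.88845
Maximum is wool→axe→fish→wool at 0.9462; no arbitrage — every cycle loses value.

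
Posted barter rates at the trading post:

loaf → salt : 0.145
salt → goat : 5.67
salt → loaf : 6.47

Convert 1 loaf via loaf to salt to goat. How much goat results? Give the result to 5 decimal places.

0.82215

1 loaf × 0.145 = 0.145 salt
0.145 salt × 5.67 = 0.82215 goat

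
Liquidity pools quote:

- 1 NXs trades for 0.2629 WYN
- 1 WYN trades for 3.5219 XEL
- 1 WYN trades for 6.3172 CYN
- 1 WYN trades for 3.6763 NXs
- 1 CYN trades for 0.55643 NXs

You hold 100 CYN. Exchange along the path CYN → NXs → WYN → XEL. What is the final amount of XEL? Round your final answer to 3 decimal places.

51.520

100 CYN × 0.55643 = 55.643 NXs
55.643 NXs × 0.2629 = 14.6285447 WYN
14.6285447 WYN × 3.5219 = 51.52027157893 XEL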